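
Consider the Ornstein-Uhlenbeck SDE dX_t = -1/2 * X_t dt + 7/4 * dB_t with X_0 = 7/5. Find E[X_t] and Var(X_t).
E[X_t] = 7*exp(-t/2)/5; Var(X_t) = 49/16 - 49*exp(-t)/16

The OU SDE dX = -theta X dt + sigma dB admits the integrating factor exp(theta t): d(exp(theta t) X_t) = sigma exp(theta t) dB_t. Integrating from 0 to t:
  X_t = x_0 * exp(-theta t) + sigma * int_0^t exp(-theta (t-s)) dB_s.
The Itô integral has mean 0 and (by the Itô isometry) variance sigma^2 * int_0^t exp(-2 theta (t - s)) ds = sigma^2 * (1 - exp(-2 theta t)) / (2 theta).
With theta = 1/2, sigma = 7/4, x_0 = 7/5:
  E[X_t] = 7/5 * exp(-1/2 t) = 7*exp(-t/2)/5
  Var(X_t) = (7/4)^2 * (1 - exp(-2*1/2 t)) / (2 * 1/2) = 49/16 - 49*exp(-t)/16.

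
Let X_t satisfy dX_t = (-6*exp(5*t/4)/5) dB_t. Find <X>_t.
<X>_t = 72*exp(5*t/2)/125 - 72/125

For an Itô process dX_t = a(t) dt + b(t) dB_t, the quadratic variation is <X>_t = int_0^t b(s)^2 ds (the drift term does not contribute). Here b(s) = -6*exp(5*s/4)/5, so
  b(s)^2 = 36*exp(5*s/2)/25.
Integrating from 0 to t:
  <X>_t = int_0^t (36*exp(5*s/2)/25) ds = 72*exp(5*t/2)/125 - 72/125.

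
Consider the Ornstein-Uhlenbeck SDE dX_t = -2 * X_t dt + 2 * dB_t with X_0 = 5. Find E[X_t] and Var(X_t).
E[X_t] = 5*exp(-2*t); Var(X_t) = 1 - exp(-4*t)

The OU SDE dX = -theta X dt + sigma dB admits the integrating factor exp(theta t): d(exp(theta t) X_t) = sigma exp(theta t) dB_t. Integrating from 0 to t:
  X_t = x_0 * exp(-theta t) + sigma * int_0^t exp(-theta (t-s)) dB_s.
The Itô integral has mean 0 and (by the Itô isometry) variance sigma^2 * int_0^t exp(-2 theta (t - s)) ds = sigma^2 * (1 - exp(-2 theta t)) / (2 theta).
With theta = 2, sigma = 2, x_0 = 5:
  E[X_t] = 5 * exp(-2 t) = 5*exp(-2*t)
  Var(X_t) = (2)^2 * (1 - exp(-2*2 t)) / (2 * 2) = 1 - exp(-4*t).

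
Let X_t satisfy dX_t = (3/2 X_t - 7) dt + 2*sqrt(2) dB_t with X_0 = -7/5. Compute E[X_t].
E[X_t] = 14/3 - 91*exp(3*t/2)/15

Taking expectations and using E[dB_t] = 0, the mean m(t) = E[X_t] satisfies the ODE m'(t) = a m(t) + b with m(0) = x_0. With a = 3/2, b = -7, x_0 = -7/5, the solution is
  m(t) = x_0 * exp(a t) + (b/a) * (exp(a t) - 1)
       = (-7/5) * exp((3/2) t) + ((-7)/(3/2)) * (exp((3/2) t) - 1)
       = 14/3 - 91*exp(3*t/2)/15.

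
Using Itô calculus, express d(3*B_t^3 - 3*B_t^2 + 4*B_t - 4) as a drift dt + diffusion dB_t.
d(3*B_t^3 - 3*B_t^2 + 4*B_t - 4) = (9*B_t - 3) dt + (9*B_t^2 - 6*B_t + 4) dB_t

Itô's formula for f(B_t) gives d f(B_t) = f'(B_t) dB_t + (1/2) f''(B_t) dt. Compute derivatives of f(x) = 3*x^3 - 3*x^2 + 4*x - 4:
  f'(x)  = 9*x^2 - 6*x + 4
  f''(x) = 18*x - 6
Substitute x = B_t and multiply the f'' term by 1/2:
  drift     = (1/2) * (18*x - 6) evaluated at B_t = 9*B_t - 3
  diffusion = (9*x^2 - 6*x + 4) evaluated at B_t = 9*B_t^2 - 6*B_t + 4
Therefore d(3*B_t^3 - 3*B_t^2 + 4*B_t - 4) = (9*B_t - 3) dt + (9*B_t^2 - 6*B_t + 4) dB_t.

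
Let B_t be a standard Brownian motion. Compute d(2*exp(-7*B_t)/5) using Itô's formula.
d(2*exp(-7*B_t)/5) = (49*exp(-7*B_t)/5) dt + (-14*exp(-7*B_t)/5) dB_t

Itô's formula for f(B_t) gives d f(B_t) = f'(B_t) dB_t + (1/2) f''(B_t) dt. Compute derivatives of f(x) = 2*exp(-7*x)/5:
  f'(x)  = -14*exp(-7*x)/5
  f''(x) = 98*exp(-7*x)/5
Substitute x = B_t and multiply the f'' term by 1/2:
  drift     = (1/2) * (98*exp(-7*x)/5) evaluated at B_t = 49*exp(-7*B_t)/5
  diffusion = (-14*exp(-7*x)/5) evaluated at B_t = -14*exp(-7*B_t)/5
Therefore d(2*exp(-7*B_t)/5) = (49*exp(-7*B_t)/5) dt + (-14*exp(-7*B_t)/5) dB_t.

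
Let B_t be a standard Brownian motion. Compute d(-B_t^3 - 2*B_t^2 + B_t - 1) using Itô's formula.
d(-B_t^3 - 2*B_t^2 + B_t - 1) = (-3*B_t - 2) dt + (-3*B_t^2 - 4*B_t + 1) dB_t

Itô's formula for f(B_t) gives d f(B_t) = f'(B_t) dB_t + (1/2) f''(B_t) dt. Compute derivatives of f(x) = -x^3 - 2*x^2 + x - 1:
  f'(x)  = -3*x^2 - 4*x + 1
  f''(x) = -6*x - 4
Substitute x = B_t and multiply the f'' term by 1/2:
  drift     = (1/2) * (-6*x - 4) evaluated at B_t = -3*B_t - 2
  diffusion = (-3*x^2 - 4*x + 1) evaluated at B_t = -3*B_t^2 - 4*B_t + 1
Therefore d(-B_t^3 - 2*B_t^2 + B_t - 1) = (-3*B_t - 2) dt + (-3*B_t^2 - 4*B_t + 1) dB_t.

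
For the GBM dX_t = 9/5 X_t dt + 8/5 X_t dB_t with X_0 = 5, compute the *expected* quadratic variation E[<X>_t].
E[<X>_t] = 800*exp(154*t/25)/77 - 800/77

<X>_t = int_0^t ((8/5) * X_s)^2 ds. Taking expectation inside the integral: E[<X>_t] = (8/5)^2 * int_0^t E[X_s^2] ds. For GBM, E[X_s^2] = x_0^2 * exp((2 mu + sigma^2) s). Integrating:
  E[<X>_t] = (8/5)^2 * 5^2 * (exp((2*(9/5) + (8/5)^2) t) - 1) / (2*(9/5) + (8/5)^2)
           = (8/5)^2 * 5^2 * (exp((154/25) t) - 1) / (154/25) = 800*exp(154*t/25)/77 - 800/77.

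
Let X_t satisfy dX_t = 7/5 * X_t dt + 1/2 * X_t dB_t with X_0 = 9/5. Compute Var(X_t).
Var(X_t) = 81*(exp(t/4) - 1)*exp(14*t/5)/25

For GBM dX = mu X dt + sigma X dB with X_0 = x_0, apply Itô to Y = log X: dY = (mu - sigma^2/2) dt + sigma dB, so Y_t = log(x_0) + (mu - sigma^2/2) t + sigma B_t and hence X_t = x_0 * exp((mu - sigma^2/2) t + sigma B_t).
With mu = 7/5, sigma = 1/2, x_0 = 9/5, this gives:
  X_t = 9/5 * exp((51/40) * t + (1/2) * B_t).
Since sigma*B_t ~ Normal(0, sigma^2 t), E[exp(sigma*B_t)] = exp(sigma^2 t / 2); so E[X_t] = x_0 * exp((mu - sigma^2/2) t) * exp(sigma^2 t / 2) = x_0 * exp(mu t) = 9*exp(7*t/5)/5.
Var(X_t) = E[X_t^2] - (E[X_t])^2 = x_0^2 * exp(2 mu t) * (exp(sigma^2 t) - 1) = 81*(exp(t/4) - 1)*exp(14*t/5)/25.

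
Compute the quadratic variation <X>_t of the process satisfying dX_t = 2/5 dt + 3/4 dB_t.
<X>_t = 9*t/16

For an Itô process dX_t = a(t) dt + b(t) dB_t, the quadratic variation is <X>_t = int_0^t b(s)^2 ds (the drift term does not contribute). Here b(s) = 3/4, so
  b(s)^2 = 9/16.
Integrating from 0 to t:
  <X>_t = int_0^t (9/16) ds = 9*t/16.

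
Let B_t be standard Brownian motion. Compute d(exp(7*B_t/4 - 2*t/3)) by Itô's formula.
d(exp(7*B_t/4 - 2*t/3)) = (83*exp(7*B_t/4 - 2*t/3)/96) dt + (7*exp(7*B_t/4 - 2*t/3)/4) dB_t

Itô's formula for f(t, x): d f(t, B_t) = (f_t + (1/2) f_xx) dt + f_x dB_t. Compute partials of f(t, x) = exp(-2*t/3 + 7*x/4):
  f_t(t,x)  = -2*exp(-2*t/3 + 7*x/4)/3
  f_x(t,x)  = 7*exp(-2*t/3 + 7*x/4)/4
  f_xx(t,x) = 49*exp(-2*t/3 + 7*x/4)/16
Assemble drift = f_t + (1/2) f_xx = 83*exp(-2*t/3 + 7*x/4)/96 and diffusion = f_x = 7*exp(-2*t/3 + 7*x/4)/4. Substituting x = B_t:
  d(exp(7*B_t/4 - 2*t/3)) = (83*exp(7*B_t/4 - 2*t/3)/96) dt + (7*exp(7*B_t/4 - 2*t/3)/4) dB_t.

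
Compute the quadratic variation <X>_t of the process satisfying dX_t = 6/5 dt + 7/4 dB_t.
<X>_t = 49*t/16

For an Itô process dX_t = a(t) dt + b(t) dB_t, the quadratic variation is <X>_t = int_0^t b(s)^2 ds (the drift term does not contribute). Here b(s) = 7/4, so
  b(s)^2 = 49/16.
Integrating from 0 to t:
  <X>_t = int_0^t (49/16) ds = 49*t/16.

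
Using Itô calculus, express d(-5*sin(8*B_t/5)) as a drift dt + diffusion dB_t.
d(-5*sin(8*B_t/5)) = (32*sin(8*B_t/5)/5) dt + (-8*cos(8*B_t/5)) dB_t

Itô's formula for f(B_t) gives d f(B_t) = f'(B_t) dB_t + (1/2) f''(B_t) dt. Compute derivatives of f(x) = -5*sin(8*x/5):
  f'(x)  = -8*cos(8*x/5)
  f''(x) = 64*sin(8*x/5)/5
Substitute x = B_t and multiply the f'' term by 1/2:
  drift     = (1/2) * (64*sin(8*x/5)/5) evaluated at B_t = 32*sin(8*B_t/5)/5
  diffusion = (-8*cos(8*x/5)) evaluated at B_t = -8*cos(8*B_t/5)
Therefore d(-5*sin(8*B_t/5)) = (32*sin(8*B_t/5)/5) dt + (-8*cos(8*B_t/5)) dB_t.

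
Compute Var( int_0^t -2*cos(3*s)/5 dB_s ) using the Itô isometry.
Var = 2*t/25 + sin(6*t)/75

The Itô integral of a deterministic integrand f(s) has mean 0 because each increment f(s) * (B_{s+ds} - B_s) has mean 0. By the Itô isometry:
  Var( int_0^t f(s) dB_s ) = E[ (int_0^t f(s) dB_s)^2 ] = int_0^t f(s)^2 ds.
Here f(s) = -2*cos(3*s)/5, so f(s)^2 = 4*cos(3*s)^2/25. Integrate:
  int_0^t (4*cos(3*s)^2/25) ds = 2*t/25 + sin(6*t)/75.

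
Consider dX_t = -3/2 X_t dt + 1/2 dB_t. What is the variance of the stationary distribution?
lim Var(X_t) = 1/12

The OU SDE dX = -theta X dt + sigma dB admits the integrating factor exp(theta t): d(exp(theta t) X_t) = sigma exp(theta t) dB_t. Integrating from 0 to t gives X_t = x_0 * exp(-theta t) + sigma * int_0^t exp(-theta (t-s)) dB_s for any initial x_0. The Itô integral has variance (by the Itô isometry) sigma^2 * int_0^t exp(-2 theta (t - s)) ds = sigma^2 * (1 - exp(-2 theta t)) / (2 theta), independent of x_0.
With theta = 3/2, sigma = 1/2:
  Var(X_t) = (1/2)^2 * (1 - exp(-2*3/2 t)) / (2 * 3/2) = 1/12 - exp(-3*t)/12.
As t -> infinity, exp(-2*3/2 t) -> 0, so the stationary variance is sigma^2 / (2 theta) = 1/12.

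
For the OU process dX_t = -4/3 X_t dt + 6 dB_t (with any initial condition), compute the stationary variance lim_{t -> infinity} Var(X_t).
lim Var(X_t) = 27/2

The OU SDE dX = -theta X dt + sigma dB admits the integrating factor exp(theta t): d(exp(theta t) X_t) = sigma exp(theta t) dB_t. Integrating from 0 to t gives X_t = x_0 * exp(-theta t) + sigma * int_0^t exp(-theta (t-s)) dB_s for any initial x_0. The Itô integral has variance (by the Itô isometry) sigma^2 * int_0^t exp(-2 theta (t - s)) ds = sigma^2 * (1 - exp(-2 theta t)) / (2 theta), independent of x_0.
With theta = 4/3, sigma = 6:
  Var(X_t) = (6)^2 * (1 - exp(-2*4/3 t)) / (2 * 4/3) = 27/2 - 27*exp(-8*t/3)/2.
As t -> infinity, exp(-2*4/3 t) -> 0, so the stationary variance is sigma^2 / (2 theta) = 27/2.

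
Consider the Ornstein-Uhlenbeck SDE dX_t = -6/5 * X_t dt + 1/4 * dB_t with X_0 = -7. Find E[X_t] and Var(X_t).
E[X_t] = -7*exp(-6*t/5); Var(X_t) = 5/192 - 5*exp(-12*t/5)/192

The OU SDE dX = -theta X dt + sigma dB admits the integrating factor exp(theta t): d(exp(theta t) X_t) = sigma exp(theta t) dB_t. Integrating from 0 to t:
  X_t = x_0 * exp(-theta t) + sigma * int_0^t exp(-theta (t-s)) dB_s.
The Itô integral has mean 0 and (by the Itô isometry) variance sigma^2 * int_0^t exp(-2 theta (t - s)) ds = sigma^2 * (1 - exp(-2 theta t)) / (2 theta).
With theta = 6/5, sigma = 1/4, x_0 = -7:
  E[X_t] = -7 * exp(-6/5 t) = -7*exp(-6*t/5)
  Var(X_t) = (1/4)^2 * (1 - exp(-2*6/5 t)) / (2 * 6/5) = 5/192 - 5*exp(-12*t/5)/192.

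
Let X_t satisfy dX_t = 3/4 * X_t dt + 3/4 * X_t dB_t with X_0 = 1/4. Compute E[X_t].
E[X_t] = exp(3*t/4)/4

For GBM dX = mu X dt + sigma X dB with X_0 = x_0, apply Itô to Y = log X: dY = (mu - sigma^2/2) dt + sigma dB, so Y_t = log(x_0) + (mu - sigma^2/2) t + sigma B_t and hence X_t = x_0 * exp((mu - sigma^2/2) t + sigma B_t).
With mu = 3/4, sigma = 3/4, x_0 = 1/4, this gives:
  X_t = 1/4 * exp((15/32) * t + (3/4) * B_t).
Since sigma*B_t ~ Normal(0, sigma^2 t), E[exp(sigma*B_t)] = exp(sigma^2 t / 2); so E[X_t] = x_0 * exp((mu - sigma^2/2) t) * exp(sigma^2 t / 2) = x_0 * exp(mu t) = exp(3*t/4)/4.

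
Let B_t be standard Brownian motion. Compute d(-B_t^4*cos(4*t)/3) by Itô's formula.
d(-B_t^4*cos(4*t)/3) = (2*B_t^2*(2*B_t^2*sin(4*t)/3 - cos(4*t))) dt + (-4*B_t^3*cos(4*t)/3) dB_t

Itô's formula for f(t, x): d f(t, B_t) = (f_t + (1/2) f_xx) dt + f_x dB_t. Compute partials of f(t, x) = -x^4*cos(4*t)/3:
  f_t(t,x)  = 4*x^4*sin(4*t)/3
  f_x(t,x)  = -4*x^3*cos(4*t)/3
  f_xx(t,x) = -4*x^2*cos(4*t)
Assemble drift = f_t + (1/2) f_xx = 2*x^2*(2*x^2*sin(4*t)/3 - cos(4*t)) and diffusion = f_x = -4*x^3*cos(4*t)/3. Substituting x = B_t:
  d(-B_t^4*cos(4*t)/3) = (2*B_t^2*(2*B_t^2*sin(4*t)/3 - cos(4*t))) dt + (-4*B_t^3*cos(4*t)/3) dB_t.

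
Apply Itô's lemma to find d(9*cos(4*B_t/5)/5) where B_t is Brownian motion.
d(9*cos(4*B_t/5)/5) = (-72*cos(4*B_t/5)/125) dt + (-36*sin(4*B_t/5)/25) dB_t

Itô's formula for f(B_t) gives d f(B_t) = f'(B_t) dB_t + (1/2) f''(B_t) dt. Compute derivatives of f(x) = 9*cos(4*x/5)/5:
  f'(x)  = -36*sin(4*x/5)/25
  f''(x) = -144*cos(4*x/5)/125
Substitute x = B_t and multiply the f'' term by 1/2:
  drift     = (1/2) * (-144*cos(4*x/5)/125) evaluated at B_t = -72*cos(4*B_t/5)/125
  diffusion = (-36*sin(4*x/5)/25) evaluated at B_t = -36*sin(4*B_t/5)/25
Therefore d(9*cos(4*B_t/5)/5) = (-72*cos(4*B_t/5)/125) dt + (-36*sin(4*B_t/5)/25) dB_t.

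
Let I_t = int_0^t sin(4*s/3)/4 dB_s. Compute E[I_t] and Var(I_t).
E[I_t] = 0; Var(I_t) = t/32 - 3*sin(4*t/3)*cos(4*t/3)/128

The Itô integral of a deterministic integrand f(s) has mean 0 because each increment f(s) * (B_{s+ds} - B_s) has mean 0. By the Itô isometry:
  Var( int_0^t f(s) dB_s ) = E[ (int_0^t f(s) dB_s)^2 ] = int_0^t f(s)^2 ds.
Here f(s) = sin(4*s/3)/4, so f(s)^2 = sin(4*s/3)^2/16. Integrate:
  int_0^t (sin(4*s/3)^2/16) ds = t/32 - 3*sin(4*t/3)*cos(4*t/3)/128.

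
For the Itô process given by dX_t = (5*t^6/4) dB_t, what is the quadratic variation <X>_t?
<X>_t = 25*t^13/208

For an Itô process dX_t = a(t) dt + b(t) dB_t, the quadratic variation is <X>_t = int_0^t b(s)^2 ds (the drift term does not contribute). Here b(s) = 5*s^6/4, so
  b(s)^2 = 25*s^12/16.
Integrating from 0 to t:
  <X>_t = int_0^t (25*s^12/16) ds = 25*t^13/208.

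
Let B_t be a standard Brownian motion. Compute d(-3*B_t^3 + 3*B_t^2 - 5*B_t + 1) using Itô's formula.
d(-3*B_t^3 + 3*B_t^2 - 5*B_t + 1) = (3 - 9*B_t) dt + (-9*B_t^2 + 6*B_t - 5) dB_t

Itô's formula for f(B_t) gives d f(B_t) = f'(B_t) dB_t + (1/2) f''(B_t) dt. Compute derivatives of f(x) = -3*x^3 + 3*x^2 - 5*x + 1:
  f'(x)  = -9*x^2 + 6*x - 5
  f''(x) = 6 - 18*x
Substitute x = B_t and multiply the f'' term by 1/2:
  drift     = (1/2) * (6 - 18*x) evaluated at B_t = 3 - 9*B_t
  diffusion = (-9*x^2 + 6*x - 5) evaluated at B_t = -9*B_t^2 + 6*B_t - 5
Therefore d(-3*B_t^3 + 3*B_t^2 - 5*B_t + 1) = (3 - 9*B_t) dt + (-9*B_t^2 + 6*B_t - 5) dB_t.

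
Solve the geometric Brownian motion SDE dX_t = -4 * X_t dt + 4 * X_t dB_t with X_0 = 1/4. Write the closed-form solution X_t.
X_t = 1/4 * exp((-12) * t + (4) * B_t)

For GBM dX = mu X dt + sigma X dB with X_0 = x_0, apply Itô to Y = log X: dY = (mu - sigma^2/2) dt + sigma dB, so Y_t = log(x_0) + (mu - sigma^2/2) t + sigma B_t and hence X_t = x_0 * exp((mu - sigma^2/2) t + sigma B_t).
With mu = -4, sigma = 4, x_0 = 1/4, this gives:
  X_t = 1/4 * exp((-12) * t + (4) * B_t).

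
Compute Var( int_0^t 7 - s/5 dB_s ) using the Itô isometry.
Var = t*(t^2 - 105*t + 3675)/75

The Itô integral of a deterministic integrand f(s) has mean 0 because each increment f(s) * (B_{s+ds} - B_s) has mean 0. By the Itô isometry:
  Var( int_0^t f(s) dB_s ) = E[ (int_0^t f(s) dB_s)^2 ] = int_0^t f(s)^2 ds.
Here f(s) = 7 - s/5, so f(s)^2 = (s - 35)^2/25. Integrate:
  int_0^t ((s - 35)^2/25) ds = t*(t^2 - 105*t + 3675)/75.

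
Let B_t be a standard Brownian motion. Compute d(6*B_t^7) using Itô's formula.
d(6*B_t^7) = (126*B_t^5) dt + (42*B_t^6) dB_t

Itô's formula for f(B_t) gives d f(B_t) = f'(B_t) dB_t + (1/2) f''(B_t) dt. Compute derivatives of f(x) = 6*x^7:
  f'(x)  = 42*x^6
  f''(x) = 252*x^5
Substitute x = B_t and multiply the f'' term by 1/2:
  drift     = (1/2) * (252*x^5) evaluated at B_t = 126*B_t^5
  diffusion = (42*x^6) evaluated at B_t = 42*B_t^6
Therefore d(6*B_t^7) = (126*B_t^5) dt + (42*B_t^6) dB_t.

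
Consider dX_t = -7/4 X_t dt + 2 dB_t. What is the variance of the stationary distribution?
lim Var(X_t) = 8/7

The OU SDE dX = -theta X dt + sigma dB admits the integrating factor exp(theta t): d(exp(theta t) X_t) = sigma exp(theta t) dB_t. Integrating from 0 to t gives X_t = x_0 * exp(-theta t) + sigma * int_0^t exp(-theta (t-s)) dB_s for any initial x_0. The Itô integral has variance (by the Itô isometry) sigma^2 * int_0^t exp(-2 theta (t - s)) ds = sigma^2 * (1 - exp(-2 theta t)) / (2 theta), independent of x_0.
With theta = 7/4, sigma = 2:
  Var(X_t) = (2)^2 * (1 - exp(-2*7/4 t)) / (2 * 7/4) = 8/7 - 8*exp(-7*t/2)/7.
As t -> infinity, exp(-2*7/4 t) -> 0, so the stationary variance is sigma^2 / (2 theta) = 8/7.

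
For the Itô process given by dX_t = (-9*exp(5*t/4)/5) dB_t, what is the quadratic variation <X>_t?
<X>_t = 162*exp(5*t/2)/125 - 162/125

For an Itô process dX_t = a(t) dt + b(t) dB_t, the quadratic variation is <X>_t = int_0^t b(s)^2 ds (the drift term does not contribute). Here b(s) = -9*exp(5*s/4)/5, so
  b(s)^2 = 81*exp(5*s/2)/25.
Integrating from 0 to t:
  <X>_t = int_0^t (81*exp(5*s/2)/25) ds = 162*exp(5*t/2)/125 - 162/125.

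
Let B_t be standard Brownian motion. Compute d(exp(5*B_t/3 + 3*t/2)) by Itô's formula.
d(exp(5*B_t/3 + 3*t/2)) = (26*exp(5*B_t/3 + 3*t/2)/9) dt + (5*exp(5*B_t/3 + 3*t/2)/3) dB_t

Itô's formula for f(t, x): d f(t, B_t) = (f_t + (1/2) f_xx) dt + f_x dB_t. Compute partials of f(t, x) = exp(3*t/2 + 5*x/3):
  f_t(t,x)  = 3*exp(3*t/2 + 5*x/3)/2
  f_x(t,x)  = 5*exp(3*t/2 + 5*x/3)/3
  f_xx(t,x) = 25*exp(3*t/2 + 5*x/3)/9
Assemble drift = f_t + (1/2) f_xx = 26*exp(3*t/2 + 5*x/3)/9 and diffusion = f_x = 5*exp(3*t/2 + 5*x/3)/3. Substituting x = B_t:
  d(exp(5*B_t/3 + 3*t/2)) = (26*exp(5*B_t/3 + 3*t/2)/9) dt + (5*exp(5*B_t/3 + 3*t/2)/3) dB_t.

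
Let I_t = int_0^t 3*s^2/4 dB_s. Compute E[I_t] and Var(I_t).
E[I_t] = 0; Var(I_t) = 9*t^5/80

The Itô integral of a deterministic integrand f(s) has mean 0 because each increment f(s) * (B_{s+ds} - B_s) has mean 0. By the Itô isometry:
  Var( int_0^t f(s) dB_s ) = E[ (int_0^t f(s) dB_s)^2 ] = int_0^t f(s)^2 ds.
Here f(s) = 3*s^2/4, so f(s)^2 = 9*s^4/16. Integrate:
  int_0^t (9*s^4/16) ds = 9*t^5/80.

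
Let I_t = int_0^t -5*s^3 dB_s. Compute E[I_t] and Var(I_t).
E[I_t] = 0; Var(I_t) = 25*t^7/7

The Itô integral of a deterministic integrand f(s) has mean 0 because each increment f(s) * (B_{s+ds} - B_s) has mean 0. By the Itô isometry:
  Var( int_0^t f(s) dB_s ) = E[ (int_0^t f(s) dB_s)^2 ] = int_0^t f(s)^2 ds.
Here f(s) = -5*s^3, so f(s)^2 = 25*s^6. Integrate:
  int_0^t (25*s^6) ds = 25*t^7/7.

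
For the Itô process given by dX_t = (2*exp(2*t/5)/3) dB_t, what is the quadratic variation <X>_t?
<X>_t = 5*exp(4*t/5)/9 - 5/9

For an Itô process dX_t = a(t) dt + b(t) dB_t, the quadratic variation is <X>_t = int_0^t b(s)^2 ds (the drift term does not contribute). Here b(s) = 2*exp(2*s/5)/3, so
  b(s)^2 = 4*exp(4*s/5)/9.
Integrating from 0 to t:
  <X>_t = int_0^t (4*exp(4*s/5)/9) ds = 5*exp(4*t/5)/9 - 5/9.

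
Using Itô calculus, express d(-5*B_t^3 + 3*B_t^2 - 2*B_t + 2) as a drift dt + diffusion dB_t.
d(-5*B_t^3 + 3*B_t^2 - 2*B_t + 2) = (3 - 15*B_t) dt + (-15*B_t^2 + 6*B_t - 2) dB_t

Itô's formula for f(B_t) gives d f(B_t) = f'(B_t) dB_t + (1/2) f''(B_t) dt. Compute derivatives of f(x) = -5*x^3 + 3*x^2 - 2*x + 2:
  f'(x)  = -15*x^2 + 6*x - 2
  f''(x) = 6 - 30*x
Substitute x = B_t and multiply the f'' term by 1/2:
  drift     = (1/2) * (6 - 30*x) evaluated at B_t = 3 - 15*B_t
  diffusion = (-15*x^2 + 6*x - 2) evaluated at B_t = -15*B_t^2 + 6*B_t - 2
Therefore d(-5*B_t^3 + 3*B_t^2 - 2*B_t + 2) = (3 - 15*B_t) dt + (-15*B_t^2 + 6*B_t - 2) dB_t.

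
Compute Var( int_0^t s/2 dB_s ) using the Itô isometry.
Var = t^3/12

The Itô integral of a deterministic integrand f(s) has mean 0 because each increment f(s) * (B_{s+ds} - B_s) has mean 0. By the Itô isometry:
  Var( int_0^t f(s) dB_s ) = E[ (int_0^t f(s) dB_s)^2 ] = int_0^t f(s)^2 ds.
Here f(s) = s/2, so f(s)^2 = s^2/4. Integrate:
  int_0^t (s^2/4) ds = t^3/12.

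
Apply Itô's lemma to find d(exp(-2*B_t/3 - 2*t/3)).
d(exp(-2*B_t/3 - 2*t/3)) = (-4*exp(-2*B_t/3 - 2*t/3)/9) dt + (-2*exp(-2*B_t/3 - 2*t/3)/3) dB_t

Itô's formula for f(t, x): d f(t, B_t) = (f_t + (1/2) f_xx) dt + f_x dB_t. Compute partials of f(t, x) = exp(-2*t/3 - 2*x/3):
  f_t(t,x)  = -2*exp(-2*t/3 - 2*x/3)/3
  f_x(t,x)  = -2*exp(-2*t/3 - 2*x/3)/3
  f_xx(t,x) = 4*exp(-2*t/3 - 2*x/3)/9
Assemble drift = f_t + (1/2) f_xx = -4*exp(-2*t/3 - 2*x/3)/9 and diffusion = f_x = -2*exp(-2*t/3 - 2*x/3)/3. Substituting x = B_t:
  d(exp(-2*B_t/3 - 2*t/3)) = (-4*exp(-2*B_t/3 - 2*t/3)/9) dt + (-2*exp(-2*B_t/3 - 2*t/3)/3) dB_t.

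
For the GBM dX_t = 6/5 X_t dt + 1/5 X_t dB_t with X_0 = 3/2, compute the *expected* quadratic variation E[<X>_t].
E[<X>_t] = 9*exp(61*t/25)/244 - 9/244

<X>_t = int_0^t ((1/5) * X_s)^2 ds. Taking expectation inside the integral: E[<X>_t] = (1/5)^2 * int_0^t E[X_s^2] ds. For GBM, E[X_s^2] = x_0^2 * exp((2 mu + sigma^2) s). Integrating:
  E[<X>_t] = (1/5)^2 * (3/2)^2 * (exp((2*(6/5) + (1/5)^2) t) - 1) / (2*(6/5) + (1/5)^2)
           = (1/5)^2 * (3/2)^2 * (exp((61/25) t) - 1) / (61/25) = 9*exp(61*t/25)/244 - 9/244.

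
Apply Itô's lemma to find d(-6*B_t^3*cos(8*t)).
d(-6*B_t^3*cos(8*t)) = (48*B_t^3*sin(8*t) - 18*B_t*cos(8*t)) dt + (-18*B_t^2*cos(8*t)) dB_t

Itô's formula for f(t, x): d f(t, B_t) = (f_t + (1/2) f_xx) dt + f_x dB_t. Compute partials of f(t, x) = -6*x^3*cos(8*t):
  f_t(t,x)  = 48*x^3*sin(8*t)
  f_x(t,x)  = -18*x^2*cos(8*t)
  f_xx(t,x) = -36*x*cos(8*t)
Assemble drift = f_t + (1/2) f_xx = 48*x^3*sin(8*t) - 18*x*cos(8*t) and diffusion = f_x = -18*x^2*cos(8*t). Substituting x = B_t:
  d(-6*B_t^3*cos(8*t)) = (48*B_t^3*sin(8*t) - 18*B_t*cos(8*t)) dt + (-18*B_t^2*cos(8*t)) dB_t.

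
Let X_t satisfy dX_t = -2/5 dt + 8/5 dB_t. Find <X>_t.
<X>_t = 64*t/25

For an Itô process dX_t = a(t) dt + b(t) dB_t, the quadratic variation is <X>_t = int_0^t b(s)^2 ds (the drift term does not contribute). Here b(s) = 8/5, so
  b(s)^2 = 64/25.
Integrating from 0 to t:
  <X>_t = int_0^t (64/25) ds = 64*t/25.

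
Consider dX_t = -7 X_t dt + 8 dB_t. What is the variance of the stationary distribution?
lim Var(X_t) = 32/7

The OU SDE dX = -theta X dt + sigma dB admits the integrating factor exp(theta t): d(exp(theta t) X_t) = sigma exp(theta t) dB_t. Integrating from 0 to t gives X_t = x_0 * exp(-theta t) + sigma * int_0^t exp(-theta (t-s)) dB_s for any initial x_0. The Itô integral has variance (by the Itô isometry) sigma^2 * int_0^t exp(-2 theta (t - s)) ds = sigma^2 * (1 - exp(-2 theta t)) / (2 theta), independent of x_0.
With theta = 7, sigma = 8:
  Var(X_t) = (8)^2 * (1 - exp(-2*7 t)) / (2 * 7) = 32/7 - 32*exp(-14*t)/7.
As t -> infinity, exp(-2*7 t) -> 0, so the stationary variance is sigma^2 / (2 theta) = 32/7.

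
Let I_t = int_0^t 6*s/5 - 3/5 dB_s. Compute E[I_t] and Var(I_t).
E[I_t] = 0; Var(I_t) = 3*t*(4*t^2 - 6*t + 3)/25

The Itô integral of a deterministic integrand f(s) has mean 0 because each increment f(s) * (B_{s+ds} - B_s) has mean 0. By the Itô isometry:
  Var( int_0^t f(s) dB_s ) = E[ (int_0^t f(s) dB_s)^2 ] = int_0^t f(s)^2 ds.
Here f(s) = 6*s/5 - 3/5, so f(s)^2 = 9*(2*s - 1)^2/25. Integrate:
  int_0^t (9*(2*s - 1)^2/25) ds = 3*t*(4*t^2 - 6*t + 3)/25.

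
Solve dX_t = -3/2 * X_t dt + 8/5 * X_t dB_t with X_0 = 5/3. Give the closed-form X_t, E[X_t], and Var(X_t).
X_t = 5/3 * exp((-139/50) t + (8/5) B_t); E[X_t] = 5*exp(-3*t/2)/3; Var(X_t) = (25*exp(64*t/25) - 25)*exp(-3*t)/9

For GBM dX = mu X dt + sigma X dB with X_0 = x_0, apply Itô to Y = log X: dY = (mu - sigma^2/2) dt + sigma dB, so Y_t = log(x_0) + (mu - sigma^2/2) t + sigma B_t and hence X_t = x_0 * exp((mu - sigma^2/2) t + sigma B_t).
With mu = -3/2, sigma = 8/5, x_0 = 5/3, this gives:
  X_t = 5/3 * exp((-139/50) * t + (8/5) * B_t).
Since sigma*B_t ~ Normal(0, sigma^2 t), E[exp(sigma*B_t)] = exp(sigma^2 t / 2); so E[X_t] = x_0 * exp((mu - sigma^2/2) t) * exp(sigma^2 t / 2) = x_0 * exp(mu t) = 5*exp(-3*t/2)/3.
Var(X_t) = E[X_t^2] - (E[X_t])^2 = x_0^2 * exp(2 mu t) * (exp(sigma^2 t) - 1) = (25*exp(64*t/25) - 25)*exp(-3*t)/9.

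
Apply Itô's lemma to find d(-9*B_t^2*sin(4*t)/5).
d(-9*B_t^2*sin(4*t)/5) = (-36*B_t^2*cos(4*t)/5 - 9*sin(4*t)/5) dt + (-18*B_t*sin(4*t)/5) dB_t

Itô's formula for f(t, x): d f(t, B_t) = (f_t + (1/2) f_xx) dt + f_x dB_t. Compute partials of f(t, x) = -9*x^2*sin(4*t)/5:
  f_t(t,x)  = -36*x^2*cos(4*t)/5
  f_x(t,x)  = -18*x*sin(4*t)/5
  f_xx(t,x) = -18*sin(4*t)/5
Assemble drift = f_t + (1/2) f_xx = -36*x^2*cos(4*t)/5 - 9*sin(4*t)/5 and diffusion = f_x = -18*x*sin(4*t)/5. Substituting x = B_t:
  d(-9*B_t^2*sin(4*t)/5) = (-36*B_t^2*cos(4*t)/5 - 9*sin(4*t)/5) dt + (-18*B_t*sin(4*t)/5) dB_t.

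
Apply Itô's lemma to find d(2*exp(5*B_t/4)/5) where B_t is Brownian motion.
d(2*exp(5*B_t/4)/5) = (5*exp(5*B_t/4)/16) dt + (exp(5*B_t/4)/2) dB_t

Itô's formula for f(B_t) gives d f(B_t) = f'(B_t) dB_t + (1/2) f''(B_t) dt. Compute derivatives of f(x) = 2*exp(5*x/4)/5:
  f'(x)  = exp(5*x/4)/2
  f''(x) = 5*exp(5*x/4)/8
Substitute x = B_t and multiply the f'' term by 1/2:
  drift     = (1/2) * (5*exp(5*x/4)/8) evaluated at B_t = 5*exp(5*B_t/4)/16
  diffusion = (exp(5*x/4)/2) evaluated at B_t = exp(5*B_t/4)/2
Therefore d(2*exp(5*B_t/4)/5) = (5*exp(5*B_t/4)/16) dt + (exp(5*B_t/4)/2) dB_t.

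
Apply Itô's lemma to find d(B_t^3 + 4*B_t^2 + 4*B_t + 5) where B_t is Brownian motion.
d(B_t^3 + 4*B_t^2 + 4*B_t + 5) = (3*B_t + 4) dt + (3*B_t^2 + 8*B_t + 4) dB_t

Itô's formula for f(B_t) gives d f(B_t) = f'(B_t) dB_t + (1/2) f''(B_t) dt. Compute derivatives of f(x) = x^3 + 4*x^2 + 4*x + 5:
  f'(x)  = 3*x^2 + 8*x + 4
  f''(x) = 6*x + 8
Substitute x = B_t and multiply the f'' term by 1/2:
  drift     = (1/2) * (6*x + 8) evaluated at B_t = 3*B_t + 4
  diffusion = (3*x^2 + 8*x + 4) evaluated at B_t = 3*B_t^2 + 8*B_t + 4
Therefore d(B_t^3 + 4*B_t^2 + 4*B_t + 5) = (3*B_t + 4) dt + (3*B_t^2 + 8*B_t + 4) dB_t.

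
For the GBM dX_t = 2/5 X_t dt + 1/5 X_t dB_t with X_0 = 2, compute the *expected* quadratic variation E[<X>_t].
E[<X>_t] = 4*exp(21*t/25)/21 - 4/21

<X>_t = int_0^t ((1/5) * X_s)^2 ds. Taking expectation inside the integral: E[<X>_t] = (1/5)^2 * int_0^t E[X_s^2] ds. For GBM, E[X_s^2] = x_0^2 * exp((2 mu + sigma^2) s). Integrating:
  E[<X>_t] = (1/5)^2 * 2^2 * (exp((2*(2/5) + (1/5)^2) t) - 1) / (2*(2/5) + (1/5)^2)
           = (1/5)^2 * 2^2 * (exp((21/25) t) - 1) / (21/25) = 4*exp(21*t/25)/21 - 4/21.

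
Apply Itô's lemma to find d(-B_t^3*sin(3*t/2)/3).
d(-B_t^3*sin(3*t/2)/3) = (-B_t*(B_t^2*cos(3*t/2)/2 + sin(3*t/2))) dt + (-B_t^2*sin(3*t/2)) dB_t

Itô's formula for f(t, x): d f(t, B_t) = (f_t + (1/2) f_xx) dt + f_x dB_t. Compute partials of f(t, x) = -x^3*sin(3*t/2)/3:
  f_t(t,x)  = -x^3*cos(3*t/2)/2
  f_x(t,x)  = -x^2*sin(3*t/2)
  f_xx(t,x) = -2*x*sin(3*t/2)
Assemble drift = f_t + (1/2) f_xx = -x*(x^2*cos(3*t/2)/2 + sin(3*t/2)) and diffusion = f_x = -x^2*sin(3*t/2). Substituting x = B_t:
  d(-B_t^3*sin(3*t/2)/3) = (-B_t*(B_t^2*cos(3*t/2)/2 + sin(3*t/2))) dt + (-B_t^2*sin(3*t/2)) dB_t.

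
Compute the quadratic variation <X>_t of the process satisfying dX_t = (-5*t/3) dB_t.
<X>_t = 25*t^3/27

For an Itô process dX_t = a(t) dt + b(t) dB_t, the quadratic variation is <X>_t = int_0^t b(s)^2 ds (the drift term does not contribute). Here b(s) = -5*s/3, so
  b(s)^2 = 25*s^2/9.
Integrating from 0 to t:
  <X>_t = int_0^t (25*s^2/9) ds = 25*t^3/27.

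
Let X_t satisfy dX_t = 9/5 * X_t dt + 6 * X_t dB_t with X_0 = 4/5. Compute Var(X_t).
Var(X_t) = 16*(exp(36*t) - 1)*exp(18*t/5)/25

For GBM dX = mu X dt + sigma X dB with X_0 = x_0, apply Itô to Y = log X: dY = (mu - sigma^2/2) dt + sigma dB, so Y_t = log(x_0) + (mu - sigma^2/2) t + sigma B_t and hence X_t = x_0 * exp((mu - sigma^2/2) t + sigma B_t).
With mu = 9/5, sigma = 6, x_0 = 4/5, this gives:
  X_t = 4/5 * exp((-81/5) * t + (6) * B_t).
Since sigma*B_t ~ Normal(0, sigma^2 t), E[exp(sigma*B_t)] = exp(sigma^2 t / 2); so E[X_t] = x_0 * exp((mu - sigma^2/2) t) * exp(sigma^2 t / 2) = x_0 * exp(mu t) = 4*exp(9*t/5)/5.
Var(X_t) = E[X_t^2] - (E[X_t])^2 = x_0^2 * exp(2 mu t) * (exp(sigma^2 t) - 1) = 16*(exp(36*t) - 1)*exp(18*t/5)/25.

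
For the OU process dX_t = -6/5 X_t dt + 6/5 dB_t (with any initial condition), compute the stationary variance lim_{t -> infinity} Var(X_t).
lim Var(X_t) = 3/5

The OU SDE dX = -theta X dt + sigma dB admits the integrating factor exp(theta t): d(exp(theta t) X_t) = sigma exp(theta t) dB_t. Integrating from 0 to t gives X_t = x_0 * exp(-theta t) + sigma * int_0^t exp(-theta (t-s)) dB_s for any initial x_0. The Itô integral has variance (by the Itô isometry) sigma^2 * int_0^t exp(-2 theta (t - s)) ds = sigma^2 * (1 - exp(-2 theta t)) / (2 theta), independent of x_0.
With theta = 6/5, sigma = 6/5:
  Var(X_t) = (6/5)^2 * (1 - exp(-2*6/5 t)) / (2 * 6/5) = 3/5 - 3*exp(-12*t/5)/5.
As t -> infinity, exp(-2*6/5 t) -> 0, so the stationary variance is sigma^2 / (2 theta) = 3/5.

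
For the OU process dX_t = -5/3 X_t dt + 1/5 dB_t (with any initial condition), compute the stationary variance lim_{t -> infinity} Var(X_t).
lim Var(X_t) = 3/250

The OU SDE dX = -theta X dt + sigma dB admits the integrating factor exp(theta t): d(exp(theta t) X_t) = sigma exp(theta t) dB_t. Integrating from 0 to t gives X_t = x_0 * exp(-theta t) + sigma * int_0^t exp(-theta (t-s)) dB_s for any initial x_0. The Itô integral has variance (by the Itô isometry) sigma^2 * int_0^t exp(-2 theta (t - s)) ds = sigma^2 * (1 - exp(-2 theta t)) / (2 theta), independent of x_0.
With theta = 5/3, sigma = 1/5:
  Var(X_t) = (1/5)^2 * (1 - exp(-2*5/3 t)) / (2 * 5/3) = 3/250 - 3*exp(-10*t/3)/250.
As t -> infinity, exp(-2*5/3 t) -> 0, so the stationary variance is sigma^2 / (2 theta) = 3/250.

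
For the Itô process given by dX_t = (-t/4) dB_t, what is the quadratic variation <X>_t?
<X>_t = t^3/48

For an Itô process dX_t = a(t) dt + b(t) dB_t, the quadratic variation is <X>_t = int_0^t b(s)^2 ds (the drift term does not contribute). Here b(s) = -s/4, so
  b(s)^2 = s^2/16.
Integrating from 0 to t:
  <X>_t = int_0^t (s^2/16) ds = t^3/48.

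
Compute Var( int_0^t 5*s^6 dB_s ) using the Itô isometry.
Var = 25*t^13/13

The Itô integral of a deterministic integrand f(s) has mean 0 because each increment f(s) * (B_{s+ds} - B_s) has mean 0. By the Itô isometry:
  Var( int_0^t f(s) dB_s ) = E[ (int_0^t f(s) dB_s)^2 ] = int_0^t f(s)^2 ds.
Here f(s) = 5*s^6, so f(s)^2 = 25*s^12. Integrate:
  int_0^t (25*s^12) ds = 25*t^13/13.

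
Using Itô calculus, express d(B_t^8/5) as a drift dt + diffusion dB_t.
d(B_t^8/5) = (28*B_t^6/5) dt + (8*B_t^7/5) dB_t

Itô's formula for f(B_t) gives d f(B_t) = f'(B_t) dB_t + (1/2) f''(B_t) dt. Compute derivatives of f(x) = x^8/5:
  f'(x)  = 8*x^7/5
  f''(x) = 56*x^6/5
Substitute x = B_t and multiply the f'' term by 1/2:
  drift     = (1/2) * (56*x^6/5) evaluated at B_t = 28*B_t^6/5
  diffusion = (8*x^7/5) evaluated at B_t = 8*B_t^7/5
Therefore d(B_t^8/5) = (28*B_t^6/5) dt + (8*B_t^7/5) dB_t.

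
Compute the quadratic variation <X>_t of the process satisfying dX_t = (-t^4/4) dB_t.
<X>_t = t^9/144

For an Itô process dX_t = a(t) dt + b(t) dB_t, the quadratic variation is <X>_t = int_0^t b(s)^2 ds (the drift term does not contribute). Here b(s) = -s^4/4, so
  b(s)^2 = s^8/16.
Integrating from 0 to t:
  <X>_t = int_0^t (s^8/16) ds = t^9/144.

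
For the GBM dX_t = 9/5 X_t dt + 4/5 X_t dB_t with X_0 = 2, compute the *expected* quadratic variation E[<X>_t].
E[<X>_t] = 32*exp(106*t/25)/53 - 32/53

<X>_t = int_0^t ((4/5) * X_s)^2 ds. Taking expectation inside the integral: E[<X>_t] = (4/5)^2 * int_0^t E[X_s^2] ds. For GBM, E[X_s^2] = x_0^2 * exp((2 mu + sigma^2) s). Integrating:
  E[<X>_t] = (4/5)^2 * 2^2 * (exp((2*(9/5) + (4/5)^2) t) - 1) / (2*(9/5) + (4/5)^2)
           = (4/5)^2 * 2^2 * (exp((106/25) t) - 1) / (106/25) = 32*exp(106*t/25)/53 - 32/53.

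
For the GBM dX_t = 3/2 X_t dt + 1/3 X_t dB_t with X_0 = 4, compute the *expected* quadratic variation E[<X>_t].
E[<X>_t] = 4*exp(28*t/9)/7 - 4/7

<X>_t = int_0^t ((1/3) * X_s)^2 ds. Taking expectation inside the integral: E[<X>_t] = (1/3)^2 * int_0^t E[X_s^2] ds. For GBM, E[X_s^2] = x_0^2 * exp((2 mu + sigma^2) s). Integrating:
  E[<X>_t] = (1/3)^2 * 4^2 * (exp((2*(3/2) + (1/3)^2) t) - 1) / (2*(3/2) + (1/3)^2)
           = (1/3)^2 * 4^2 * (exp((28/9) t) - 1) / (28/9) = 4*exp(28*t/9)/7 - 4/7.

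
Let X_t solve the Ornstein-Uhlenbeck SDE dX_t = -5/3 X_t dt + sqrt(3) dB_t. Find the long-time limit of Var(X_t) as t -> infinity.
lim Var(X_t) = 9/10

The OU SDE dX = -theta X dt + sigma dB admits the integrating factor exp(theta t): d(exp(theta t) X_t) = sigma exp(theta t) dB_t. Integrating from 0 to t gives X_t = x_0 * exp(-theta t) + sigma * int_0^t exp(-theta (t-s)) dB_s for any initial x_0. The Itô integral has variance (by the Itô isometry) sigma^2 * int_0^t exp(-2 theta (t - s)) ds = sigma^2 * (1 - exp(-2 theta t)) / (2 theta), independent of x_0.
With theta = 5/3, sigma = sqrt(3):
  Var(X_t) = (sqrt(3))^2 * (1 - exp(-2*5/3 t)) / (2 * 5/3) = 9/10 - 9*exp(-10*t/3)/10.
As t -> infinity, exp(-2*5/3 t) -> 0, so the stationary variance is sigma^2 / (2 theta) = 9/10.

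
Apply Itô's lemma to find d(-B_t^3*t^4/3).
d(-B_t^3*t^4/3) = (B_t*t^3*(-4*B_t^2 - 3*t)/3) dt + (-B_t^2*t^4) dB_t

Itô's formula for f(t, x): d f(t, B_t) = (f_t + (1/2) f_xx) dt + f_x dB_t. Compute partials of f(t, x) = -t^4*x^3/3:
  f_t(t,x)  = -4*t^3*x^3/3
  f_x(t,x)  = -t^4*x^2
  f_xx(t,x) = -2*t^4*x
Assemble drift = f_t + (1/2) f_xx = t^3*x*(-3*t - 4*x^2)/3 and diffusion = f_x = -t^4*x^2. Substituting x = B_t:
  d(-B_t^3*t^4/3) = (B_t*t^3*(-4*B_t^2 - 3*t)/3) dt + (-B_t^2*t^4) dB_t.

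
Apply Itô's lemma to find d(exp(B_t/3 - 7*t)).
d(exp(B_t/3 - 7*t)) = (-125*exp(B_t/3 - 7*t)/18) dt + (exp(B_t/3 - 7*t)/3) dB_t

Itô's formula for f(t, x): d f(t, B_t) = (f_t + (1/2) f_xx) dt + f_x dB_t. Compute partials of f(t, x) = exp(-7*t + x/3):
  f_t(t,x)  = -7*exp(-7*t + x/3)
  f_x(t,x)  = exp(-7*t + x/3)/3
  f_xx(t,x) = exp(-7*t + x/3)/9
Assemble drift = f_t + (1/2) f_xx = -125*exp(-7*t + x/3)/18 and diffusion = f_x = exp(-7*t + x/3)/3. Substituting x = B_t:
  d(exp(B_t/3 - 7*t)) = (-125*exp(B_t/3 - 7*t)/18) dt + (exp(B_t/3 - 7*t)/3) dB_t.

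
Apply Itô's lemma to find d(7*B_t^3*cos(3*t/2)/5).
d(7*B_t^3*cos(3*t/2)/5) = (21*B_t*(-B_t^2*sin(3*t/2) + 2*cos(3*t/2))/10) dt + (21*B_t^2*cos(3*t/2)/5) dB_t

Itô's formula for f(t, x): d f(t, B_t) = (f_t + (1/2) f_xx) dt + f_x dB_t. Compute partials of f(t, x) = 7*x^3*cos(3*t/2)/5:
  f_t(t,x)  = -21*x^3*sin(3*t/2)/10
  f_x(t,x)  = 21*x^2*cos(3*t/2)/5
  f_xx(t,x) = 42*x*cos(3*t/2)/5
Assemble drift = f_t + (1/2) f_xx = 21*x*(-x^2*sin(3*t/2) + 2*cos(3*t/2))/10 and diffusion = f_x = 21*x^2*cos(3*t/2)/5. Substituting x = B_t:
  d(7*B_t^3*cos(3*t/2)/5) = (21*B_t*(-B_t^2*sin(3*t/2) + 2*cos(3*t/2))/10) dt + (21*B_t^2*cos(3*t/2)/5) dB_t.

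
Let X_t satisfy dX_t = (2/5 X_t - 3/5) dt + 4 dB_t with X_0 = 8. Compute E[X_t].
E[X_t] = 13*exp(2*t/5)/2 + 3/2

Taking expectations and using E[dB_t] = 0, the mean m(t) = E[X_t] satisfies the ODE m'(t) = a m(t) + b with m(0) = x_0. With a = 2/5, b = -3/5, x_0 = 8, the solution is
  m(t) = x_0 * exp(a t) + (b/a) * (exp(a t) - 1)
       = 8 * exp((2/5) t) + ((-3/5)/(2/5)) * (exp((2/5) t) - 1)
       = 13*exp(2*t/5)/2 + 3/2.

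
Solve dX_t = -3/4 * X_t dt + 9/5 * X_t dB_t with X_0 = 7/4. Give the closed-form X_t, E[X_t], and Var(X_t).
X_t = 7/4 * exp((-237/100) t + (9/5) B_t); E[X_t] = 7*exp(-3*t/4)/4; Var(X_t) = (49*exp(81*t/25) - 49)*exp(-3*t/2)/16

For GBM dX = mu X dt + sigma X dB with X_0 = x_0, apply Itô to Y = log X: dY = (mu - sigma^2/2) dt + sigma dB, so Y_t = log(x_0) + (mu - sigma^2/2) t + sigma B_t and hence X_t = x_0 * exp((mu - sigma^2/2) t + sigma B_t).
With mu = -3/4, sigma = 9/5, x_0 = 7/4, this gives:
  X_t = 7/4 * exp((-237/100) * t + (9/5) * B_t).
Since sigma*B_t ~ Normal(0, sigma^2 t), E[exp(sigma*B_t)] = exp(sigma^2 t / 2); so E[X_t] = x_0 * exp((mu - sigma^2/2) t) * exp(sigma^2 t / 2) = x_0 * exp(mu t) = 7*exp(-3*t/4)/4.
Var(X_t) = E[X_t^2] - (E[X_t])^2 = x_0^2 * exp(2 mu t) * (exp(sigma^2 t) - 1) = (49*exp(81*t/25) - 49)*exp(-3*t/2)/16.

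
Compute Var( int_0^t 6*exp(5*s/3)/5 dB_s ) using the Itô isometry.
Var = 54*exp(10*t/3)/125 - 54/125

The Itô integral of a deterministic integrand f(s) has mean 0 because each increment f(s) * (B_{s+ds} - B_s) has mean 0. By the Itô isometry:
  Var( int_0^t f(s) dB_s ) = E[ (int_0^t f(s) dB_s)^2 ] = int_0^t f(s)^2 ds.
Here f(s) = 6*exp(5*s/3)/5, so f(s)^2 = 36*exp(10*s/3)/25. Integrate:
  int_0^t (36*exp(10*s/3)/25) ds = 54*exp(10*t/3)/125 - 54/125.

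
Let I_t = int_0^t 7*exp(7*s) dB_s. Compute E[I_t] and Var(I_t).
E[I_t] = 0; Var(I_t) = 7*exp(14*t)/2 - 7/2

The Itô integral of a deterministic integrand f(s) has mean 0 because each increment f(s) * (B_{s+ds} - B_s) has mean 0. By the Itô isometry:
  Var( int_0^t f(s) dB_s ) = E[ (int_0^t f(s) dB_s)^2 ] = int_0^t f(s)^2 ds.
Here f(s) = 7*exp(7*s), so f(s)^2 = 49*exp(14*s). Integrate:
  int_0^t (49*exp(14*s)) ds = 7*exp(14*t)/2 - 7/2.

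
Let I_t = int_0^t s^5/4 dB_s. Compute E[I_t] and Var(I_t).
E[I_t] = 0; Var(I_t) = t^11/176

The Itô integral of a deterministic integrand f(s) has mean 0 because each increment f(s) * (B_{s+ds} - B_s) has mean 0. By the Itô isometry:
  Var( int_0^t f(s) dB_s ) = E[ (int_0^t f(s) dB_s)^2 ] = int_0^t f(s)^2 ds.
Here f(s) = s^5/4, so f(s)^2 = s^10/16. Integrate:
  int_0^t (s^10/16) ds = t^11/176.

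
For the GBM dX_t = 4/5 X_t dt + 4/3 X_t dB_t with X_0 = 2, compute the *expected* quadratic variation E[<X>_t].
E[<X>_t] = 40*exp(152*t/45)/19 - 40/19

<X>_t = int_0^t ((4/3) * X_s)^2 ds. Taking expectation inside the integral: E[<X>_t] = (4/3)^2 * int_0^t E[X_s^2] ds. For GBM, E[X_s^2] = x_0^2 * exp((2 mu + sigma^2) s). Integrating:
  E[<X>_t] = (4/3)^2 * 2^2 * (exp((2*(4/5) + (4/3)^2) t) - 1) / (2*(4/5) + (4/3)^2)
           = (4/3)^2 * 2^2 * (exp((152/45) t) - 1) / (152/45) = 40*exp(152*t/45)/19 - 40/19.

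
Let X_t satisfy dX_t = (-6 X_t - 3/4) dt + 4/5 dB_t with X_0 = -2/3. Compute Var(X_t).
Var(X_t) = 4/75 - 4*exp(-12*t)/75

The variance V(t) = Var(X_t) satisfies V'(t) = 2 a V(t) + c^2 with V(0) = 0 (drift coefficient is linear in X, diffusion is constant). With a = -6, c = 4/5, the solution is
  V(t) = (c^2 / (2 a)) * (exp(2 a t) - 1)
       = ((4/5)^2 / (2*(-6))) * (exp((-12) t) - 1)
       = 4/75 - 4*exp(-12*t)/75.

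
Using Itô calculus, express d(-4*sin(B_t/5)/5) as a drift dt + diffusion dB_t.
d(-4*sin(B_t/5)/5) = (2*sin(B_t/5)/125) dt + (-4*cos(B_t/5)/25) dB_t

Itô's formula for f(B_t) gives d f(B_t) = f'(B_t) dB_t + (1/2) f''(B_t) dt. Compute derivatives of f(x) = -4*sin(x/5)/5:
  f'(x)  = -4*cos(x/5)/25
  f''(x) = 4*sin(x/5)/125
Substitute x = B_t and multiply the f'' term by 1/2:
  drift     = (1/2) * (4*sin(x/5)/125) evaluated at B_t = 2*sin(B_t/5)/125
  diffusion = (-4*cos(x/5)/25) evaluated at B_t = -4*cos(B_t/5)/25
Therefore d(-4*sin(B_t/5)/5) = (2*sin(B_t/5)/125) dt + (-4*cos(B_t/5)/25) dB_t.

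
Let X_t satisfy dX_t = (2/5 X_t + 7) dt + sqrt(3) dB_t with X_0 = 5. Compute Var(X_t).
Var(X_t) = 15*exp(4*t/5)/4 - 15/4

The variance V(t) = Var(X_t) satisfies V'(t) = 2 a V(t) + c^2 with V(0) = 0 (drift coefficient is linear in X, diffusion is constant). With a = 2/5, c = sqrt(3), the solution is
  V(t) = (c^2 / (2 a)) * (exp(2 a t) - 1)
       = (sqrt(3)^2 / (2*(2/5))) * (exp((4/5) t) - 1)
       = 15*exp(4*t/5)/4 - 15/4.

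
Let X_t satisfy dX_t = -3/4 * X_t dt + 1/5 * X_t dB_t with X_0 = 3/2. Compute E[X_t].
E[X_t] = 3*exp(-3*t/4)/2

For GBM dX = mu X dt + sigma X dB with X_0 = x_0, apply Itô to Y = log X: dY = (mu - sigma^2/2) dt + sigma dB, so Y_t = log(x_0) + (mu - sigma^2/2) t + sigma B_t and hence X_t = x_0 * exp((mu - sigma^2/2) t + sigma B_t).
With mu = -3/4, sigma = 1/5, x_0 = 3/2, this gives:
  X_t = 3/2 * exp((-77/100) * t + (1/5) * B_t).
Since sigma*B_t ~ Normal(0, sigma^2 t), E[exp(sigma*B_t)] = exp(sigma^2 t / 2); so E[X_t] = x_0 * exp((mu - sigma^2/2) t) * exp(sigma^2 t / 2) = x_0 * exp(mu t) = 3*exp(-3*t/4)/2.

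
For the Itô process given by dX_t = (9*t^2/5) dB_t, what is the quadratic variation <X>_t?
<X>_t = 81*t^5/125

For an Itô process dX_t = a(t) dt + b(t) dB_t, the quadratic variation is <X>_t = int_0^t b(s)^2 ds (the drift term does not contribute). Here b(s) = 9*s^2/5, so
  b(s)^2 = 81*s^4/25.
Integrating from 0 to t:
  <X>_t = int_0^t (81*s^4/25) ds = 81*t^5/125.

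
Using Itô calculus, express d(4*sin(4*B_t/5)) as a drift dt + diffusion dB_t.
d(4*sin(4*B_t/5)) = (-32*sin(4*B_t/5)/25) dt + (16*cos(4*B_t/5)/5) dB_t

Itô's formula for f(B_t) gives d f(B_t) = f'(B_t) dB_t + (1/2) f''(B_t) dt. Compute derivatives of f(x) = 4*sin(4*x/5):
  f'(x)  = 16*cos(4*x/5)/5
  f''(x) = -64*sin(4*x/5)/25
Substitute x = B_t and multiply the f'' term by 1/2:
  drift     = (1/2) * (-64*sin(4*x/5)/25) evaluated at B_t = -32*sin(4*B_t/5)/25
  diffusion = (16*cos(4*x/5)/5) evaluated at B_t = 16*cos(4*B_t/5)/5
Therefore d(4*sin(4*B_t/5)) = (-32*sin(4*B_t/5)/25) dt + (16*cos(4*B_t/5)/5) dB_t.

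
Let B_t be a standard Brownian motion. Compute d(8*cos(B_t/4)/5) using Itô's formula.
d(8*cos(B_t/4)/5) = (-cos(B_t/4)/20) dt + (-2*sin(B_t/4)/5) dB_t

Itô's formula for f(B_t) gives d f(B_t) = f'(B_t) dB_t + (1/2) f''(B_t) dt. Compute derivatives of f(x) = 8*cos(x/4)/5:
  f'(x)  = -2*sin(x/4)/5
  f''(x) = -cos(x/4)/10
Substitute x = B_t and multiply the f'' term by 1/2:
  drift     = (1/2) * (-cos(x/4)/10) evaluated at B_t = -cos(B_t/4)/20
  diffusion = (-2*sin(x/4)/5) evaluated at B_t = -2*sin(B_t/4)/5
Therefore d(8*cos(B_t/4)/5) = (-cos(B_t/4)/20) dt + (-2*sin(B_t/4)/5) dB_t.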